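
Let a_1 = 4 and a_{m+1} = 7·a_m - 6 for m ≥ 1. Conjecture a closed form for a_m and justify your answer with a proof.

a_m = 3·7^(m - 1) + 1

Computing the first terms: a_1 = 4, a_2 = 22, a_3 = 148. This suggests a_m = 3·7^(m - 1) + 1.
Base case (m = 1): the formula gives 4 = 4 = a_1.
For the inductive step, assume it holds for an arbitrary k ≥ 1, so a_k = 3·7^(k - 1) + 1.
Then a_{k+1} = 7·a_k - 6 = 7·(3·7^(k - 1) + 1) - 6 = 3·7^k + 1 = 3·7^((k+1) - 1) + 1,
which is the claimed formula at m = k+1.
By induction, the statement is established for all m ≥ 1.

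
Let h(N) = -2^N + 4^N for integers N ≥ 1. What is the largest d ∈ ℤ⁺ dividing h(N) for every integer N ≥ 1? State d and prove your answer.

d = 2

Computing the first values: h(1) = 2 and h(2) = 12; gcd(2, 12) = 2, so d ≤ 2.
We prove 2 | -2^N + 4^N for all N ≥ 1 by induction on N.
For the base case N = 1: h(1) = 2 = 2·(1), so 2 | h(1).
For the inductive step, assume it holds for an arbitrary p ≥ 1, i.e. 2 | h(p). Then
4^{p+1} − 2^{p+1} = 4·4^p − 2·2^p = 4·(4^p − 2^p) + (2)·2^p. The first term is divisible by 2 by the inductive hypothesis, and the second term (2)·2^p is divisible by 2 since 2 | 2. Hence 2 | h(p+1).
Hence, by induction on N, the claim holds for every N ≥ 1.
Therefore the largest such d is 2.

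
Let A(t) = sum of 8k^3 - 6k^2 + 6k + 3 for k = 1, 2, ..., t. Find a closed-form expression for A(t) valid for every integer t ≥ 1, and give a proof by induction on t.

A(t) = t(2t^3 + 2t^2 + 2t + 5)

We claim A(t) = t(2t^3 + 2t^2 + 2t + 5) for all t ≥ 1.
Base step (t = 1): A(1) = 11, and the closed form gives 11. They agree.
Suppose the result is true for t = k, so A(k) = k(2k^3 + 2k^2 + 2k + 5).
Then A(k+1) = A(k) + (8k^3 + 18k^2 + 18k + 11) = (k(2k^3 + 2k^2 + 2k + 5)) + (8k^3 + 18k^2 + 18k + 11).
Simplifying, A(k+1) = (k + 1)(2k^3 + 8k^2 + 12k + 11) = (k+1)(2(k+1)^3 + 2(k+1)^2 + 2(k+1) + 5),
which is the closed form with t = k+1.
Hence, by induction on t, the claim holds for every t ≥ 1.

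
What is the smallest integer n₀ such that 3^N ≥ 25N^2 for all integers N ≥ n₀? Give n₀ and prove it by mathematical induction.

n₀ = 7

At N = 6: 729 < 900, so the inequality fails and n₀ ≥ 7. We prove 3^N ≥ 25N^2 for all N ≥ 7.
Base case (N = 7): 3^N = 2187 and 25N^2 = 1225, so 2187 ≥ 1225.
For the inductive step, assume it holds for an arbitrary j ≥ 7, so 3^j ≥ 25j^2.
Then 3^(j + 1) = 3·(3^j) ≥ 3·(25j^2).
Also, for j ≥ 7 we have 3·(25j^2) ≥ 25(j+1)^2, since 3 ≥ (1 + 1/j)^2 for all j ≥ 7.
Combining, 3^(j + 1) ≥ 25(j+1)^2.
This completes the induction.
Hence the smallest such n₀ is 7.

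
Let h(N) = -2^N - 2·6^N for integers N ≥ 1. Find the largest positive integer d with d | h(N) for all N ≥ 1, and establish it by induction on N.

d = 2

Computing the first values: h(1) = -14 and h(2) = -76; gcd(-14, -76) = 2, so d ≤ 2.
We prove 2 | -2^N - 2·6^N for all N ≥ 1 by induction on N.
When N = 1: h(1) = -14 = 2·(-7), so 2 | h(1).
Inductive step: assume the claim holds for N = m, i.e. 2 | h(m). Then
h(m+1) − 6·h(m) = (-2^(m+1) - 2·6^(m+1)) − 6·(-2^m - 2·6^m) = (-1)·2^m·(2 − 6) = (4)·2^m. Since 2 | h(m) by the inductive hypothesis, 2 | 6·h(m); and 2 | 4 since 4 = 2·2. Therefore 2 | h(m+1).
This completes the induction.
Therefore the largest such d is 2.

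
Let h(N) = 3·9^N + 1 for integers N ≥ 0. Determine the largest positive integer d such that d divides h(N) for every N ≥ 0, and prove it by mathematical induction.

d = 4

Computing the first values: h(0) = 4 and h(1) = 28; gcd(4, 28) = 4, so d ≤ 4.
We prove 4 | 3·9^N + 1 for all N ≥ 0 by induction on N.
For the base case N = 0: h(0) = 4 = 4·(1), so 4 | h(0).
Suppose the result is true for N = m, i.e. 4 | h(m). Then
h(m+1) = 3·9^(m+1) + 1 = 9·(3·9^m + 1) - 8 = 9·h(m) - 8. The first term is divisible by 4 by the inductive hypothesis, and -8 is divisible by 4. Hence 4 | h(m+1).
By the principle of mathematical induction, the result holds for all N ≥ 0.
Therefore the largest such d is 4.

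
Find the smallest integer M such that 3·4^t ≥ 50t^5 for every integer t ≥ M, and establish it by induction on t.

At t = 10: 3145728 < 5000000, so the inequality fails and M ≥ 11. We prove 3·4^t ≥ 50t^5 for all t ≥ 11.
When t = 11: 3·4^t = 12582912 and 50t^5 = 8052550, so 12582912 ≥ 8052550.
Suppose the result is true for t = m, so 3·4^m ≥ 50m^5.
Then 3·4^(m + 1) = 4·(3·4^m) ≥ 4·(50m^5).
Also, for m ≥ 11 we have 4·(50m^5) ≥ 50(m+1)^5, since 4 ≥ (1 + 1/m)^5 for all m ≥ 11.
Combining, 3·4^(m + 1) ≥ 50(m+1)^5.
By the principle of mathematical induction, the result holds for all t ≥ 11.
Hence the smallest such M is 11.

M = 11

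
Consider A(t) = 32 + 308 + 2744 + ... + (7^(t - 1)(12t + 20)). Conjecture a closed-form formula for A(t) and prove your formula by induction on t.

A(t) = 7^t(2t + 3) - 3

We claim A(t) = 7^t(2t + 3) - 3 for all t ≥ 1.
Base step (t = 1): A(1) = 32, and the closed form gives 32. They agree.
Inductive step: assume the claim holds for t = m, so A(m) = 7^m(2m + 3) - 3.
Then A(m+1) = A(m) + (7^m(12m + 32)) = (7^m(2m + 3) - 3) + (7^m(12m + 32)).
Simplifying, A(m+1) = 14·7^m·m + 35·7^m - 3 = 7^(m+1)(2(m+1) + 3) - 3,
which is the closed form with t = m+1.
By induction, the statement is established for all t ≥ 1.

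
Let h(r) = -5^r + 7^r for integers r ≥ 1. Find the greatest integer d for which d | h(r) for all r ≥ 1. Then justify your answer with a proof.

d = 2

Computing the first values: h(1) = 2 and h(2) = 24; gcd(2, 24) = 2, so d ≤ 2.
We prove 2 | -5^r + 7^r for all r ≥ 1 by induction on r.
For the base case r = 1: h(1) = 2 = 2·(1), so 2 | h(1).
Suppose the result is true for r = j, i.e. 2 | h(j). Then
7^{j+1} − 5^{j+1} = 7·7^j − 5·5^j = 7·(7^j − 5^j) + (2)·5^j. The first term is divisible by 2 by the inductive hypothesis, and the second term (2)·5^j is divisible by 2 since 2 | 2. Hence 2 | h(j+1).
Hence, by induction on r, the claim holds for every r ≥ 1.
Therefore the largest such d is 2.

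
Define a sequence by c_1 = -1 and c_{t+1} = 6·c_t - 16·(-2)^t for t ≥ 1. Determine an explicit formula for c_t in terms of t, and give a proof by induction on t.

Computing the first terms: c_1 = -1, c_2 = 26, c_3 = 92. This suggests c_t = -(-2)^(t + 1) + 3·6^(t - 1).
For the base case t = 1: the formula gives -1 = -1 = c_1.
Suppose the result is true for t = j, so c_j = -(-2)^(j + 1) + 3·6^(j - 1).
Then c_{j+1} = 6·c_j - 16·(-2)^j = 6·(-(-2)^(j + 1) + 3·6^(j - 1)) - 16·(-2)^j = -(-2)^(j + 2) + 3·6^j = -(-2)^((j+1) + 1) + 3·6^((j+1) - 1),
which is the claimed formula at t = j+1.
By the principle of mathematical induction, the result holds for all t ≥ 1.

c_t = -(-2)^(t + 1) + 3·6^(t - 1)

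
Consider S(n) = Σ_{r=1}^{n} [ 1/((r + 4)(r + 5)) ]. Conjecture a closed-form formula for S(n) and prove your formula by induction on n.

S(n) = n/(5(n + 5))

We claim S(n) = n/(5(n + 5)) for all n ≥ 1.
When n = 1: S(1) = 1/30, and the closed form gives 1/30. They agree.
Inductive step: assume the claim holds for n = r, so S(r) = r/(5(r + 5)).
Then S(r+1) = S(r) + (1/((r + 5)(r + 6))) = (r/(5(r + 5))) + (1/((r + 5)(r + 6))).
Simplifying, S(r+1) = (r + 1)/(5(r + 6)) = (r+1)/(5((r+1) + 5)),
which is the closed form with n = r+1.
By the principle of mathematical induction, the result holds for all n ≥ 1.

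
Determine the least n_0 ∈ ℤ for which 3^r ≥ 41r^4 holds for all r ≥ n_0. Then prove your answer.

At r = 12: 531441 < 850176, so the inequality fails and n_0 ≥ 13. We prove 3^r ≥ 41r^4 for all r ≥ 13.
Base step (r = 13): 3^r = 1594323 and 41r^4 = 1171001, so 1594323 ≥ 1171001.
Suppose the result is true for r = i, so 3^i ≥ 41i^4.
Then 3^(i + 1) = 3·(3^i) ≥ 3·(41i^4).
Also, for i ≥ 13 we have 3·(41i^4) ≥ 41(i+1)^4, since 3 ≥ (1 + 1/i)^4 for all i ≥ 13.
Combining, 3^(i + 1) ≥ 41(i+1)^4.
By induction, the statement is established for all r ≥ 13.
Hence the smallest such n_0 is 13.

n_0 = 13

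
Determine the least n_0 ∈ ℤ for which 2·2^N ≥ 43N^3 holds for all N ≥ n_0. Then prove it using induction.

At N = 16: 131072 < 176128, so the inequality fails and n_0 ≥ 17. We prove 2·2^N ≥ 43N^3 for all N ≥ 17.
When N = 17: 2·2^N = 262144 and 43N^3 = 211259, so 262144 ≥ 211259.
Inductive step: suppose the statement holds for some m ≥ 17, so 2·2^m ≥ 43m^3.
Then 2·2^(m + 1) = 2·(2·2^m) ≥ 2·(43m^3).
Also, for m ≥ 17 we have 2·(43m^3) ≥ 43(m+1)^3, since 2 ≥ (1 + 1/m)^3 for all m ≥ 17.
Combining, 2·2^(m + 1) ≥ 43(m+1)^3.
Hence, by induction on N, the claim holds for every N ≥ 17.
Hence the smallest such n_0 is 17.

n_0 = 17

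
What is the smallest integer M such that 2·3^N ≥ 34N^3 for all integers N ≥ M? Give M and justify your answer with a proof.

At N = 8: 13122 < 17408, so the inequality fails and M ≥ 9. We prove 2·3^N ≥ 34N^3 for all N ≥ 9.
Base step (N = 9): 2·3^N = 39366 and 34N^3 = 24786, so 39366 ≥ 24786.
Suppose the result is true for N = p, so 2·3^p ≥ 34p^3.
Then 2·3^(p + 1) = 3·(2·3^p) ≥ 3·(34p^3).
Also, for p ≥ 9 we have 3·(34p^3) ≥ 34(p+1)^3, since 3 ≥ (1 + 1/p)^3 for all p ≥ 9.
Combining, 2·3^(p + 1) ≥ 34(p+1)^3.
This completes the induction.
Hence the smallest such M is 9.

M = 9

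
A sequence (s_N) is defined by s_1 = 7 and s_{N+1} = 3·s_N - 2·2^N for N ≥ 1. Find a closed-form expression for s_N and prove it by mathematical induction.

s_N = 2^(N + 1) + 3^N

Computing the first terms: s_1 = 7, s_2 = 17, s_3 = 43. This suggests s_N = 2^(N + 1) + 3^N.
For the base case N = 1: the formula gives 7 = 7 = s_1.
Inductive step: suppose the statement holds for some k ≥ 1, so s_k = 2^(k + 1) + 3^k.
Then s_{k+1} = 3·s_k - 2·2^k = 3·(2^(k + 1) + 3^k) - 2·2^k = 2^(k + 2) + 3^(k + 1) = 2^((k+1) + 1) + 3^(k+1),
which is the claimed formula at N = k+1.
By induction, the statement is established for all N ≥ 1.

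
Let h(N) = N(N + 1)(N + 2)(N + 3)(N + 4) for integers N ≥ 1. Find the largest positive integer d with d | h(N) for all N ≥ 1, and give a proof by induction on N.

d = 120

Computing the first values: h(1) = 120 and h(2) = 720; gcd(120, 720) = 120, so d ≤ 120.
We prove 120 | N(N + 1)(N + 2)(N + 3)(N + 4) for all N ≥ 1 by induction on N.
Base step (N = 1): h(1) = 120 = 120·(1), so 120 | h(1).
Inductive step: assume the claim holds for N = k, i.e. 120 | h(k). Then
h(k+1) − h(k) = (k+1)·(k+2)·(k+3)·(k+4)·(k+5) − k·(k+1)·(k+2)·(k+3)·(k+4) = (k+1)·(k+2)·(k+3)·(k+4)·[(k+5) − k] = 5·(k+1)·(k+2)·(k+3)·(k+4). The product of 4 consecutive integers is divisible by (4)! = 24, so h(k+1) − h(k) is divisible by 5·24 = 120. By the inductive hypothesis 120 | h(k), hence 120 | h(k+1).
By the principle of mathematical induction, the result holds for all N ≥ 1.
Therefore the largest such d is 120.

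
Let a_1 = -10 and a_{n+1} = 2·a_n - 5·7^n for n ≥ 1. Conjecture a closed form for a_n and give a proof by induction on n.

a_n = -3·2^(n - 1) - 7^n

Computing the first terms: a_1 = -10, a_2 = -55, a_3 = -355. This suggests a_n = -3·2^(n - 1) - 7^n.
Base case (n = 1): the formula gives -10 = -10 = a_1.
Inductive step: assume the claim holds for n = r, so a_r = -3·2^(r - 1) - 7^r.
Then a_{r+1} = 2·a_r - 5·7^r = 2·(-3·2^(r - 1) - 7^r) - 5·7^r = -3·2^r - 7^(r + 1) = -3·2^((r+1) - 1) - 7^(r+1),
which is the claimed formula at n = r+1.
By induction, the statement is established for all n ≥ 1.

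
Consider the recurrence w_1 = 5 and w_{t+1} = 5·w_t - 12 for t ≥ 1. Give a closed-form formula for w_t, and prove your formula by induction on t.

Computing the first terms: w_1 = 5, w_2 = 13, w_3 = 53. This suggests w_t = 2·5^(t - 1) + 3.
Base step (t = 1): the formula gives 5 = 5 = w_1.
Suppose the result is true for t = i, so w_i = 2·5^(i - 1) + 3.
Then w_{i+1} = 5·w_i - 12 = 5·(2·5^(i - 1) + 3) - 12 = 2·5^i + 3 = 2·5^((i+1) - 1) + 3,
which is the claimed formula at t = i+1.
This completes the induction.

w_t = 2·5^(t - 1) + 3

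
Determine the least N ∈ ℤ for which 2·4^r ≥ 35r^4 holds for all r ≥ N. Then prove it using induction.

At r = 8: 131072 < 143360, so the inequality fails and N ≥ 9. We prove 2·4^r ≥ 35r^4 for all r ≥ 9.
For the base case r = 9: 2·4^r = 524288 and 35r^4 = 229635, so 524288 ≥ 229635.
For the inductive step, assume it holds for an arbitrary i ≥ 9, so 2·4^i ≥ 35i^4.
Then 2·4^(i + 1) = 4·(2·4^i) ≥ 4·(35i^4).
Also, for i ≥ 9 we have 4·(35i^4) ≥ 35(i+1)^4, since 4 ≥ (1 + 1/i)^4 for all i ≥ 9.
Combining, 2·4^(i + 1) ≥ 35(i+1)^4.
This completes the induction.
Hence the smallest such N is 9.

N = 9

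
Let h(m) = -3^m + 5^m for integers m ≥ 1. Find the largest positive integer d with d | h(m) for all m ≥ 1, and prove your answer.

Computing the first values: h(1) = 2 and h(2) = 16; gcd(2, 16) = 2, so d ≤ 2.
We prove 2 | -3^m + 5^m for all m ≥ 1 by induction on m.
When m = 1: h(1) = 2 = 2·(1), so 2 | h(1).
Inductive step: assume the claim holds for m = i, i.e. 2 | h(i). Then
5^{i+1} − 3^{i+1} = 5·5^i − 3·3^i = 5·(5^i − 3^i) + (2)·3^i. The first term is divisible by 2 by the inductive hypothesis, and the second term (2)·3^i is divisible by 2 since 2 | 2. Hence 2 | h(i+1).
This completes the induction.
Therefore the largest such d is 2.

d = 2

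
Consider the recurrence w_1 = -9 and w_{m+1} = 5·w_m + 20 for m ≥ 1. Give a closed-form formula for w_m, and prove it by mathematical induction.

w_m = -4·5^(m - 1) - 5

Computing the first terms: w_1 = -9, w_2 = -25, w_3 = -105. This suggests w_m = -4·5^(m - 1) - 5.
For the base case m = 1: the formula gives -9 = -9 = w_1.
Suppose the result is true for m = i, so w_i = -4·5^(i - 1) - 5.
Then w_{i+1} = 5·w_i + 20 = 5·(-4·5^(i - 1) - 5) + 20 = -4·5^i - 5 = -4·5^((i+1) - 1) - 5,
which is the claimed formula at m = i+1.
By induction, the statement is established for all m ≥ 1.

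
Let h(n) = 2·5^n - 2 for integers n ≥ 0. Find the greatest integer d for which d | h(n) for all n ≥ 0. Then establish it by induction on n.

Computing the first values: h(0) = 0 and h(1) = 8; gcd(0, 8) = 8, so d ≤ 8.
We prove 8 | 2·5^n - 2 for all n ≥ 0 by induction on n.
When n = 0: h(0) = 0 = 8·(0), so 8 | h(0).
Suppose the result is true for n = k, i.e. 8 | h(k). Then
h(k+1) = 2·5^(k+1) - 2 = 5·(2·5^k - 2) + 8 = 5·h(k) + 8. The first term is divisible by 8 by the inductive hypothesis, and 8 is divisible by 8. Hence 8 | h(k+1).
Hence, by induction on n, the claim holds for every n ≥ 0.
Therefore the largest such d is 8.

d = 8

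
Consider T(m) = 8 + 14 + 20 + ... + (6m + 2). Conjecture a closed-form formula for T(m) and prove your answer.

We claim T(m) = m(3m + 5) for all m ≥ 1.
Base case (m = 1): T(1) = 8, and the closed form gives 8. They agree.
Inductive step: assume the claim holds for m = j, so T(j) = j(3j + 5).
Then T(j+1) = T(j) + (6j + 8) = (j(3j + 5)) + (6j + 8).
Simplifying, T(j+1) = (j + 1)(3j + 8) = (j+1)(3(j+1) + 5),
which is the closed form with m = j+1.
This completes the induction.

T(m) = m(3m + 5)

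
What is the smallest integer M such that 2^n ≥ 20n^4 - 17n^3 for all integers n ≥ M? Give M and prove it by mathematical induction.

At n = 22: 4194304 < 4504104, so the inequality fails and M ≥ 23. We prove 2^n ≥ 20n^4 - 17n^3 for all n ≥ 23.
Base case (n = 23): 2^n = 8388608 and 20n^4 - 17n^3 = 5389981, so 8388608 ≥ 5389981.
Suppose the result is true for n = m, so 2^m ≥ 20m^4 - 17m^3.
Then 2^(m + 1) = 2·(2^m) ≥ 2·(20m^4 - 17m^3).
Also, for m ≥ 23 we have 2·(20m^4 - 17m^3) ≥ 20(m+1)^4 - 17(m+1)^3, since 2·(20m^4 - 17m^3) − (20(m+1)^4 - 17(m+1)^3) = 20m^4 - 97m^3 - 69m^2 - 29m - 3, which is nonnegative for all m ≥ 23.
Combining, 2^(m + 1) ≥ 20(m+1)^4 - 17(m+1)^3.
By induction, the statement is established for all n ≥ 23.
Hence the smallest such M is 23.

M = 23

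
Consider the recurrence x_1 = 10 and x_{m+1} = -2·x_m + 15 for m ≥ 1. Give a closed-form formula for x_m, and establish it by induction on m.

x_m = 5(-2)^(m - 1) + 5

Computing the first terms: x_1 = 10, x_2 = -5, x_3 = 25. This suggests x_m = 5(-2)^(m - 1) + 5.
For the base case m = 1: the formula gives 10 = 10 = x_1.
Inductive step: suppose the statement holds for some p ≥ 1, so x_p = 5(-2)^(p - 1) + 5.
Then x_{p+1} = -2·x_p + 15 = -2·(5(-2)^(p - 1) + 5) + 15 = 5(-2)^p + 5 = 5(-2)^((p+1) - 1) + 5,
which is the claimed formula at m = p+1.
By induction, the statement is established for all m ≥ 1.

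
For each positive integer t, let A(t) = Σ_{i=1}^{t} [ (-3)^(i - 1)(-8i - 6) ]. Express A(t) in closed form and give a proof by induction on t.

We claim A(t) = 2(-3)^t(t + 1) - 2 for all t ≥ 1.
Base case (t = 1): A(1) = -14, and the closed form gives -14. They agree.
Suppose the result is true for t = i, so A(i) = 2(-3)^i(i + 1) - 2.
Then A(i+1) = A(i) + ((-3)^i(-8i - 14)) = (2(-3)^i(i + 1) - 2) + ((-3)^i(-8i - 14)).
Simplifying, A(i+1) = -6(-3)^i·i - 12(-3)^i - 2 = 2(-3)^(i+1)((i+1) + 1) - 2,
which is the closed form with t = i+1.
Hence, by induction on t, the claim holds for every t ≥ 1.

A(t) = 2(-3)^t(t + 1) - 2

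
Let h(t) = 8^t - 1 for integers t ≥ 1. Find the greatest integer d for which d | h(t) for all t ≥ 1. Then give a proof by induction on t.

d = 7

Computing the first values: h(1) = 7 and h(2) = 63; gcd(7, 63) = 7, so d ≤ 7.
We prove 7 | 8^t - 1 for all t ≥ 1 by induction on t.
Base step (t = 1): h(1) = 7 = 7·(1), so 7 | h(1).
For the inductive step, assume it holds for an arbitrary r ≥ 1, i.e. 7 | h(r). Then
8^{r+1} − 1^{r+1} = 8·8^r − 1·1^r = 8·(8^r − 1^r) + (7)·1^r. The first term is divisible by 7 by the inductive hypothesis, and the second term (7)·1^r is divisible by 7 since 7 | 7. Hence 7 | h(r+1).
This completes the induction.
Therefore the largest such d is 7.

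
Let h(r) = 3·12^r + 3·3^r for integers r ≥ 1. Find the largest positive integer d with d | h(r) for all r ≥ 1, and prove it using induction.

Computing the first values: h(1) = 45 and h(2) = 459; gcd(45, 459) = 9, so d ≤ 9.
We prove 9 | 3·12^r + 3·3^r for all r ≥ 1 by induction on r.
Base step (r = 1): h(1) = 45 = 9·(5), so 9 | h(1).
For the inductive step, assume it holds for an arbitrary k ≥ 1, i.e. 9 | h(k). Then
h(k+1) − 12·h(k) = (3·12^(k+1) + 3·3^(k+1)) − 12·(3·12^k + 3·3^k) = (3)·3^k·(3 − 12) = (-27)·3^k. Since 9 | h(k) by the inductive hypothesis, 9 | 12·h(k); and 9 | -27 since -27 = 9·-3. Therefore 9 | h(k+1).
This completes the induction.
Therefore the largest such d is 9.

d = 9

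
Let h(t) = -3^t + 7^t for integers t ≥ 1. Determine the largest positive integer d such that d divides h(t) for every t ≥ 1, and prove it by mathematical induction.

Computing the first values: h(1) = 4 and h(2) = 40; gcd(4, 40) = 4, so d ≤ 4.
We prove 4 | -3^t + 7^t for all t ≥ 1 by induction on t.
When t = 1: h(1) = 4 = 4·(1), so 4 | h(1).
For the inductive step, assume it holds for an arbitrary p ≥ 1, i.e. 4 | h(p). Then
7^{p+1} − 3^{p+1} = 7·7^p − 3·3^p = 7·(7^p − 3^p) + (4)·3^p. The first term is divisible by 4 by the inductive hypothesis, and the second term (4)·3^p is divisible by 4 since 4 | 4. Hence 4 | h(p+1).
By the principle of mathematical induction, the result holds for all t ≥ 1.
Therefore the largest such d is 4.

d = 4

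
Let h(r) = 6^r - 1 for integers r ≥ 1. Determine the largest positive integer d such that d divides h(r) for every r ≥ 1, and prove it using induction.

Computing the first values: h(1) = 5 and h(2) = 35; gcd(5, 35) = 5, so d ≤ 5.
We prove 5 | 6^r - 1 for all r ≥ 1 by induction on r.
For the base case r = 1: h(1) = 5 = 5·(1), so 5 | h(1).
Suppose the result is true for r = j, i.e. 5 | h(j). Then
6^{j+1} − 1^{j+1} = 6·6^j − 1·1^j = 6·(6^j − 1^j) + (5)·1^j. The first term is divisible by 5 by the inductive hypothesis, and the second term (5)·1^j is divisible by 5 since 5 | 5. Hence 5 | h(j+1).
By the principle of mathematical induction, the result holds for all r ≥ 1.
Therefore the largest such d is 5.

d = 5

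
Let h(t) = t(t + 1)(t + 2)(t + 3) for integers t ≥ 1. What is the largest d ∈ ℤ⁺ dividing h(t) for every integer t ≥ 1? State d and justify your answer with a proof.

Computing the first values: h(1) = 24 and h(2) = 120; gcd(24, 120) = 24, so d ≤ 24.
We prove 24 | t(t + 1)(t + 2)(t + 3) for all t ≥ 1 by induction on t.
Base step (t = 1): h(1) = 24 = 24·(1), so 24 | h(1).
Suppose the result is true for t = k, i.e. 24 | h(k). Then
h(k+1) − h(k) = (k+1)·(k+2)·(k+3)·(k+4) − k·(k+1)·(k+2)·(k+3) = (k+1)·(k+2)·(k+3)·[(k+4) − k] = 4·(k+1)·(k+2)·(k+3). The product of 3 consecutive integers is divisible by (3)! = 6, so h(k+1) − h(k) is divisible by 4·6 = 24. By the inductive hypothesis 24 | h(k), hence 24 | h(k+1).
This completes the induction.
Therefore the largest such d is 24.

d = 24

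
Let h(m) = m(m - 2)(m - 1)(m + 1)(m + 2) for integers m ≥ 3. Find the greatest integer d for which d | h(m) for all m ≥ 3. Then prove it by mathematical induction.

d = 120

Computing the first values: h(3) = 120 and h(4) = 720; gcd(120, 720) = 120, so d ≤ 120.
We prove 120 | m(m - 2)(m - 1)(m + 1)(m + 2) for all m ≥ 3 by induction on m.
When m = 3: h(3) = 120 = 120·(1), so 120 | h(3).
Suppose the result is true for m = k, i.e. 120 | h(k). Then
h(k+1) − h(k) = (k-1)·k·(k+1)·(k+2)·(k+3) − (k-2)·(k-1)·k·(k+1)·(k+2) = (k-1)·k·(k+1)·(k+2)·[(k+3) − (k-2)] = 5·(k-1)·k·(k+1)·(k+2). The product of 4 consecutive integers is divisible by (4)! = 24, so h(k+1) − h(k) is divisible by 5·24 = 120. By the inductive hypothesis 120 | h(k), hence 120 | h(k+1).
This completes the induction.
Therefore the largest such d is 120.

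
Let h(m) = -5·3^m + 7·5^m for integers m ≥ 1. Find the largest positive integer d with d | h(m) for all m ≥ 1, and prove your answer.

Computing the first values: h(1) = 20 and h(2) = 130; gcd(20, 130) = 10, so d ≤ 10.
We prove 10 | -5·3^m + 7·5^m for all m ≥ 1 by induction on m.
Base step (m = 1): h(1) = 20 = 10·(2), so 10 | h(1).
Suppose the result is true for m = k, i.e. 10 | h(k). Then
h(k+1) − 5·h(k) = (-5·3^(k+1) + 7·5^(k+1)) − 5·(-5·3^k + 7·5^k) = (-5)·3^k·(3 − 5) = (10)·3^k. Since 10 | h(k) by the inductive hypothesis, 10 | 5·h(k); and 10 | 10 since 10 = 10·1. Therefore 10 | h(k+1).
Hence, by induction on m, the claim holds for every m ≥ 1.
Therefore the largest such d is 10.

d = 10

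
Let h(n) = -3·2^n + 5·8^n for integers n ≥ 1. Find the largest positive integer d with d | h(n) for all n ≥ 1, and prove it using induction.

d = 2

Computing the first values: h(1) = 34 and h(2) = 308; gcd(34, 308) = 2, so d ≤ 2.
We prove 2 | -3·2^n + 5·8^n for all n ≥ 1 by induction on n.
When n = 1: h(1) = 34 = 2·(17), so 2 | h(1).
Inductive step: suppose the statement holds for some j ≥ 1, i.e. 2 | h(j). Then
h(j+1) − 8·h(j) = (-3·2^(j+1) + 5·8^(j+1)) − 8·(-3·2^j + 5·8^j) = (-3)·2^j·(2 − 8) = (18)·2^j. Since 2 | h(j) by the inductive hypothesis, 2 | 8·h(j); and 2 | 18 since 18 = 2·9. Therefore 2 | h(j+1).
This completes the induction.
Therefore the largest such d is 2.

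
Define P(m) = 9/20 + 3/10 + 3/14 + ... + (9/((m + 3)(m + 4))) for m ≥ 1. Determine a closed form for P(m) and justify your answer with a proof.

We claim P(m) = 9m/(4(m + 4)) for all m ≥ 1.
When m = 1: P(1) = 9/20, and the closed form gives 9/20. They agree.
For the inductive step, assume it holds for an arbitrary i ≥ 1, so P(i) = 9i/(4(i + 4)).
Then P(i+1) = P(i) + (9/((i + 4)(i + 5))) = (9i/(4(i + 4))) + (9/((i + 4)(i + 5))).
Simplifying, P(i+1) = 9(i + 1)/(4(i + 5)) = 9(i+1)/(4((i+1) + 4)),
which is the closed form with m = i+1.
By induction, the statement is established for all m ≥ 1.

P(m) = 9m/(4(m + 4))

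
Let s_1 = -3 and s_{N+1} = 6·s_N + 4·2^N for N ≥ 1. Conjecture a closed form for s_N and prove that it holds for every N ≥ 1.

s_N = -2^N - 6^(N - 1)

Computing the first terms: s_1 = -3, s_2 = -10, s_3 = -44. This suggests s_N = -2^N - 6^(N - 1).
When N = 1: the formula gives -3 = -3 = s_1.
Inductive step: suppose the statement holds for some k ≥ 1, so s_k = -2^k - 6^(k - 1).
Then s_{k+1} = 6·s_k + 4·2^k = 6·(-2^k - 6^(k - 1)) + 4·2^k = -2^(k + 1) - 6^k = -2^(k+1) - 6^((k+1) - 1),
which is the claimed formula at N = k+1.
This completes the induction.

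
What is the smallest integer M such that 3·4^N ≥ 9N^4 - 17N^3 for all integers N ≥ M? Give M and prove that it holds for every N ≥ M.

At N = 5: 3072 < 3500, so the inequality fails and M ≥ 6. We prove 3·4^N ≥ 9N^4 - 17N^3 for all N ≥ 6.
Base case (N = 6): 3·4^N = 12288 and 9N^4 - 17N^3 = 7992, so 12288 ≥ 7992.
Inductive step: assume the claim holds for N = j, so 3·4^j ≥ 9j^4 - 17j^3.
Then 3·4^(j + 1) = 4·(3·4^j) ≥ 4·(9j^4 - 17j^3).
Also, for j ≥ 6 we have 4·(9j^4 - 17j^3) ≥ 9(j+1)^4 - 17(j+1)^3, since 4·(9j^4 - 17j^3) − (9(j+1)^4 - 17(j+1)^3) = 27j^4 - 87j^3 - 3j^2 + 15j + 8, which is nonnegative for all j ≥ 6.
Combining, 3·4^(j + 1) ≥ 9(j+1)^4 - 17(j+1)^3.
Hence, by induction on N, the claim holds for every N ≥ 6.
Hence the smallest such M is 6.

M = 6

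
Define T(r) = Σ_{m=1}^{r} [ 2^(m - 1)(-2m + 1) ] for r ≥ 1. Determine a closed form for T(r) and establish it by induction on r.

T(r) = 2^r(-2r + 3) - 3

We claim T(r) = 2^r(-2r + 3) - 3 for all r ≥ 1.
Base step (r = 1): T(1) = -1, and the closed form gives -1. They agree.
Inductive step: assume the claim holds for r = m, so T(m) = 2^m(-2m + 3) - 3.
Then T(m+1) = T(m) + (2^m(-2m - 1)) = (2^m(-2m + 3) - 3) + (2^m(-2m - 1)).
Simplifying, T(m+1) = 2^(m + 1) - 2^(m + 2)m - 3 = 2^(m+1)(-2(m+1) + 3) - 3,
which is the closed form with r = m+1.
Hence, by induction on r, the claim holds for every r ≥ 1.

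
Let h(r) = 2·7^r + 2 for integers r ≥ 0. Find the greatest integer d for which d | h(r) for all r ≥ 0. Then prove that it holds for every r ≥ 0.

d = 4

Computing the first values: h(0) = 4 and h(1) = 16; gcd(4, 16) = 4, so d ≤ 4.
We prove 4 | 2·7^r + 2 for all r ≥ 0 by induction on r.
For the base case r = 0: h(0) = 4 = 4·(1), so 4 | h(0).
Inductive step: suppose the statement holds for some j ≥ 0, i.e. 4 | h(j). Then
h(j+1) = 2·7^(j+1) + 2 = 7·(2·7^j + 2) - 12 = 7·h(j) - 12. The first term is divisible by 4 by the inductive hypothesis, and -12 is divisible by 4. Hence 4 | h(j+1).
This completes the induction.
Therefore the largest such d is 4.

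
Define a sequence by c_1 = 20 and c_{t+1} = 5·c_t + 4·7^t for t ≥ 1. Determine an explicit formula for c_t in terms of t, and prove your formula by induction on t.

c_t = 6·5^(t - 1) + 2·7^t

Computing the first terms: c_1 = 20, c_2 = 128, c_3 = 836. This suggests c_t = 6·5^(t - 1) + 2·7^t.
Base step (t = 1): the formula gives 20 = 20 = c_1.
Inductive step: assume the claim holds for t = i, so c_i = 6·5^(i - 1) + 2·7^i.
Then c_{i+1} = 5·c_i + 4·7^i = 5·(6·5^(i - 1) + 2·7^i) + 4·7^i = 6·5^i + 2·7^(i + 1) = 6·5^((i+1) - 1) + 2·7^(i+1),
which is the claimed formula at t = i+1.
By the principle of mathematical induction, the result holds for all t ≥ 1.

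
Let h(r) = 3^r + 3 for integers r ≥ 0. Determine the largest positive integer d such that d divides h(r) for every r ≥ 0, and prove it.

d = 2

Computing the first values: h(0) = 4 and h(1) = 6; gcd(4, 6) = 2, so d ≤ 2.
We prove 2 | 3^r + 3 for all r ≥ 0 by induction on r.
Base step (r = 0): h(0) = 4 = 2·(2), so 2 | h(0).
Inductive step: suppose the statement holds for some i ≥ 0, i.e. 2 | h(i). Then
h(i+1) = 3^(i+1) + 3 = 3·(3^i + 3) - 6 = 3·h(i) - 6. The first term is divisible by 2 by the inductive hypothesis, and -6 is divisible by 2. Hence 2 | h(i+1).
By the principle of mathematical induction, the result holds for all r ≥ 0.
Therefore the largest such d is 2.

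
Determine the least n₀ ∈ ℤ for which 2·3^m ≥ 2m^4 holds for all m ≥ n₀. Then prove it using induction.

At m = 7: 4374 < 4802, so the inequality fails and n₀ ≥ 8. We prove 2·3^m ≥ 2m^4 for all m ≥ 8.
Base case (m = 8): 2·3^m = 13122 and 2m^4 = 8192, so 13122 ≥ 8192.
Suppose the result is true for m = r, so 2·3^r ≥ 2r^4.
Then 2·3^(r + 1) = 3·(2·3^r) ≥ 3·(2r^4).
Also, for r ≥ 8 we have 3·(2r^4) ≥ 2(r+1)^4, since 3 ≥ (1 + 1/r)^4 for all r ≥ 8.
Combining, 2·3^(r + 1) ≥ 2(r+1)^4.
This completes the induction.
Hence the smallest such n₀ is 8.

n₀ = 8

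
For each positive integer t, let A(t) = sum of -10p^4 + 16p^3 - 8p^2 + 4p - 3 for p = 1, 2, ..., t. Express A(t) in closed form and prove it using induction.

We claim A(t) = -t(2t^4 + t^3 - 2t^2 - 2t + 2) for all t ≥ 1.
When t = 1: A(1) = -1, and the closed form gives -1. They agree.
Inductive step: assume the claim holds for t = p, so A(p) = p(-2p^4 - p^3 + 2p^2 + 2p - 2).
Then A(p+1) = A(p) + (-10p^4 - 24p^3 - 20p^2 - 4p - 1) = (p(-2p^4 - p^3 + 2p^2 + 2p - 2)) + (-10p^4 - 24p^3 - 20p^2 - 4p - 1).
Simplifying, A(p+1) = -(p + 1)(2p^4 + 9p^3 + 13p^2 + 5p + 1) = -(p+1)(2(p+1)^4 + (p+1)^3 - 2(p+1)^2 - 2(p+1) + 2),
which is the closed form with t = p+1.
This completes the induction.

A(t) = -t(2t^4 + t^3 - 2t^2 - 2t + 2)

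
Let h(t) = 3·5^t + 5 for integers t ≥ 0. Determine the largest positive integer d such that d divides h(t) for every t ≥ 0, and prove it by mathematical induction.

d = 4

Computing the first values: h(0) = 8 and h(1) = 20; gcd(8, 20) = 4, so d ≤ 4.
We prove 4 | 3·5^t + 5 for all t ≥ 0 by induction on t.
Base step (t = 0): h(0) = 8 = 4·(2), so 4 | h(0).
Suppose the result is true for t = m, i.e. 4 | h(m). Then
h(m+1) = 3·5^(m+1) + 5 = 5·(3·5^m + 5) - 20 = 5·h(m) - 20. The first term is divisible by 4 by the inductive hypothesis, and -20 is divisible by 4. Hence 4 | h(m+1).
Hence, by induction on t, the claim holds for every t ≥ 0.
Therefore the largest such d is 4.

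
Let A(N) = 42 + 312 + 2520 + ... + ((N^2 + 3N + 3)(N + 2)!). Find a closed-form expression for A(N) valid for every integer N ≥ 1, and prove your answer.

We claim A(N) = (N + 1)(N + 3)! - 6 for all N ≥ 1.
When N = 1: A(1) = 42, and the closed form gives 42. They agree.
Suppose the result is true for N = i, so A(i) = (i + 1)(i + 3)! - 6.
Then A(i+1) = A(i) + ((i^2 + 5i + 7)(i + 3)!) = ((i + 1)(i + 3)! - 6) + ((i^2 + 5i + 7)(i + 3)!).
Simplifying, A(i+1) = ((i+1) + 1)((i+1) + 3)! - 6,
which is the closed form with N = i+1.
This completes the induction.

A(N) = (N + 1)(N + 3)! - 6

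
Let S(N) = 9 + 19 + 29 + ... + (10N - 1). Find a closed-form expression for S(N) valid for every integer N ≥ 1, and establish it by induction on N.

We claim S(N) = N(5N + 4) for all N ≥ 1.
Base step (N = 1): S(1) = 9, and the closed form gives 9. They agree.
For the inductive step, assume it holds for an arbitrary p ≥ 1, so S(p) = p(5p + 4).
Then S(p+1) = S(p) + (10p + 9) = (p(5p + 4)) + (10p + 9).
Simplifying, S(p+1) = (p + 1)(5p + 9) = (p+1)(5(p+1) + 4),
which is the closed form with N = p+1.
Hence, by induction on N, the claim holds for every N ≥ 1.

S(N) = N(5N + 4)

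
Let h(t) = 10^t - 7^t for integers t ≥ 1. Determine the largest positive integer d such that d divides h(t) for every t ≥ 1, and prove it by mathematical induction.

Computing the first values: h(1) = 3 and h(2) = 51; gcd(3, 51) = 3, so d ≤ 3.
We prove 3 | 10^t - 7^t for all t ≥ 1 by induction on t.
When t = 1: h(1) = 3 = 3·(1), so 3 | h(1).
Suppose the result is true for t = i, i.e. 3 | h(i). Then
10^{i+1} − 7^{i+1} = 10·10^i − 7·7^i = 10·(10^i − 7^i) + (3)·7^i. The first term is divisible by 3 by the inductive hypothesis, and the second term (3)·7^i is divisible by 3 since 3 | 3. Hence 3 | h(i+1).
Hence, by induction on t, the claim holds for every t ≥ 1.
Therefore the largest such d is 3.

d = 3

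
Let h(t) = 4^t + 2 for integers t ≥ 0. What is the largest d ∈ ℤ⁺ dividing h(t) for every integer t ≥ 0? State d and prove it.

d = 3

Computing the first values: h(0) = 3 and h(1) = 6; gcd(3, 6) = 3, so d ≤ 3.
We prove 3 | 4^t + 2 for all t ≥ 0 by induction on t.
When t = 0: h(0) = 3 = 3·(1), so 3 | h(0).
Inductive step: assume the claim holds for t = r, i.e. 3 | h(r). Then
h(r+1) = 4^(r+1) + 2 = 4·(4^r + 2) - 6 = 4·h(r) - 6. The first term is divisible by 3 by the inductive hypothesis, and -6 is divisible by 3. Hence 3 | h(r+1).
Hence, by induction on t, the claim holds for every t ≥ 0.
Therefore the largest such d is 3.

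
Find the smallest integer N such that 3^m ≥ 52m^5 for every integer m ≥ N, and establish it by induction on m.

N = 17

At m = 16: 43046721 < 54525952, so the inequality fails and N ≥ 17. We prove 3^m ≥ 52m^5 for all m ≥ 17.
For the base case m = 17: 3^m = 129140163 and 52m^5 = 73832564, so 129140163 ≥ 73832564.
Inductive step: assume the claim holds for m = p, so 3^p ≥ 52p^5.
Then 3^(p + 1) = 3·(3^p) ≥ 3·(52p^5).
Also, for p ≥ 17 we have 3·(52p^5) ≥ 52(p+1)^5, since 3 ≥ (1 + 1/p)^5 for all p ≥ 17.
Combining, 3^(p + 1) ≥ 52(p+1)^5.
Hence, by induction on m, the claim holds for every m ≥ 17.
Hence the smallest such N is 17.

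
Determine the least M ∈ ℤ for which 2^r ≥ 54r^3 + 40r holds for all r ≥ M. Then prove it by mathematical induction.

M = 19

At r = 18: 262144 < 315648, so the inequality fails and M ≥ 19. We prove 2^r ≥ 54r^3 + 40r for all r ≥ 19.
When r = 19: 2^r = 524288 and 54r^3 + 40r = 371146, so 524288 ≥ 371146.
Suppose the result is true for r = j, so 2^j ≥ 54j^3 + 40j.
Then 2^(j + 1) = 2·(2^j) ≥ 2·(54j^3 + 40j).
Also, for j ≥ 19 we have 2·(54j^3 + 40j) ≥ 54(j+1)^3 + 40(j+1), since 2·(54j^3 + 40j) − (54(j+1)^3 + 40(j+1)) = 54j^3 - 162j^2 - 122j - 94, which is nonnegative for all j ≥ 19.
Combining, 2^(j + 1) ≥ 54(j+1)^3 + 40(j+1).
By induction, the statement is established for all r ≥ 19.
Hence the smallest such M is 19.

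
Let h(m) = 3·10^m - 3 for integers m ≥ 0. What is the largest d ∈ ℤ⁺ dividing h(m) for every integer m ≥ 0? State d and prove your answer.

d = 27

Computing the first values: h(0) = 0 and h(1) = 27; gcd(0, 27) = 27, so d ≤ 27.
We prove 27 | 3·10^m - 3 for all m ≥ 0 by induction on m.
Base step (m = 0): h(0) = 0 = 27·(0), so 27 | h(0).
Suppose the result is true for m = i, i.e. 27 | h(i). Then
h(i+1) = 3·10^(i+1) - 3 = 10·(3·10^i - 3) + 27 = 10·h(i) + 27. The first term is divisible by 27 by the inductive hypothesis, and 27 is divisible by 27. Hence 27 | h(i+1).
Hence, by induction on m, the claim holds for every m ≥ 0.
Therefore the largest such d is 27.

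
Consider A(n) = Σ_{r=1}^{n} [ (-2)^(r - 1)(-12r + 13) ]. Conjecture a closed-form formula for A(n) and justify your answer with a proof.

A(n) = (-2)^n(4n - 3) + 3

We claim A(n) = (-2)^n(4n - 3) + 3 for all n ≥ 1.
When n = 1: A(1) = 1, and the closed form gives 1. They agree.
Inductive step: assume the claim holds for n = r, so A(r) = (-2)^r(4r - 3) + 3.
Then A(r+1) = A(r) + ((-2)^r(-12r + 1)) = ((-2)^r(4r - 3) + 3) + ((-2)^r(-12r + 1)).
Simplifying, A(r+1) = (-2)^(r + 1) + (-2)^(r + 3)r + 3 = (-2)^(r+1)(4(r+1) - 3) + 3,
which is the closed form with n = r+1.
By induction, the statement is established for all n ≥ 1.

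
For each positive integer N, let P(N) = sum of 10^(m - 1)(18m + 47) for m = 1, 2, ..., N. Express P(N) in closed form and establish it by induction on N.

We claim P(N) = 10^N(2N + 5) - 5 for all N ≥ 1.
Base case (N = 1): P(1) = 65, and the closed form gives 65. They agree.
Inductive step: assume the claim holds for N = m, so P(m) = 10^m(2m + 5) - 5.
Then P(m+1) = P(m) + (10^m(18m + 65)) = (10^m(2m + 5) - 5) + (10^m(18m + 65)).
Simplifying, P(m+1) = 20·10^m·m + 70·10^m - 5 = 10^(m+1)(2(m+1) + 5) - 5,
which is the closed form with N = m+1.
By induction, the statement is established for all N ≥ 1.

P(N) = 10^N(2N + 5) - 5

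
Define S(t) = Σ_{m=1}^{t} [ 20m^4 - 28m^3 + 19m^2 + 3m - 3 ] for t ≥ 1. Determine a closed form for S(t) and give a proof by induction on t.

We claim S(t) = t(4t^4 + 3t^3 - t^2 + 4t + 1) for all t ≥ 1.
For the base case t = 1: S(1) = 11, and the closed form gives 11. They agree.
Inductive step: assume the claim holds for t = m, so S(m) = m(4m^4 + 3m^3 - m^2 + 4m + 1).
Then S(m+1) = S(m) + (20m^4 + 52m^3 + 55m^2 + 37m + 11) = (m(4m^4 + 3m^3 - m^2 + 4m + 1)) + (20m^4 + 52m^3 + 55m^2 + 37m + 11).
Simplifying, S(m+1) = (m + 1)(4m^4 + 19m^3 + 32m^2 + 27m + 11) = (m+1)(4(m+1)^4 + 3(m+1)^3 - (m+1)^2 + 4(m+1) + 1),
which is the closed form with t = m+1.
Hence, by induction on t, the claim holds for every t ≥ 1.

S(t) = t(4t^4 + 3t^3 - t^2 + 4t + 1)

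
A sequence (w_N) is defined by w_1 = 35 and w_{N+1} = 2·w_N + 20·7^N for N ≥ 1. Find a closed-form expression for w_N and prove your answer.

w_N = 7·2^(N - 1) + 4·7^N

Computing the first terms: w_1 = 35, w_2 = 210, w_3 = 1400. This suggests w_N = 7·2^(N - 1) + 4·7^N.
When N = 1: the formula gives 35 = 35 = w_1.
Inductive step: assume the claim holds for N = j, so w_j = 7·2^(j - 1) + 4·7^j.
Then w_{j+1} = 2·w_j + 20·7^j = 2·(7·2^(j - 1) + 4·7^j) + 20·7^j = 7·2^j + 4·7^(j + 1) = 7·2^((j+1) - 1) + 4·7^(j+1),
which is the claimed formula at N = j+1.
Hence, by induction on N, the claim holds for every N ≥ 1.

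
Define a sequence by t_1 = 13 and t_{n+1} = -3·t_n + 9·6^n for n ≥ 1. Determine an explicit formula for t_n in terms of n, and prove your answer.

t_n = 7(-3)^(n - 1) + 6^n

Computing the first terms: t_1 = 13, t_2 = 15, t_3 = 279. This suggests t_n = 7(-3)^(n - 1) + 6^n.
Base step (n = 1): the formula gives 13 = 13 = t_1.
Inductive step: assume the claim holds for n = p, so t_p = 7(-3)^(p - 1) + 6^p.
Then t_{p+1} = -3·t_p + 9·6^p = -3·(7(-3)^(p - 1) + 6^p) + 9·6^p = 7(-3)^p + 6^(p + 1) = 7(-3)^((p+1) - 1) + 6^(p+1),
which is the claimed formula at n = p+1.
By induction, the statement is established for all n ≥ 1.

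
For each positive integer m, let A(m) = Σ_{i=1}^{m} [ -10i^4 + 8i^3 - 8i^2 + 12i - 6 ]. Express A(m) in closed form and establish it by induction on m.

We claim A(m) = -m(2m - 1)(m^3 + 2m^2 + 2m - 1) for all m ≥ 1.
Base step (m = 1): A(1) = -4, and the closed form gives -4. They agree.
Suppose the result is true for m = i, so A(i) = i(-2i^4 - 3i^3 - 2i^2 + 4i - 1).
Then A(i+1) = A(i) + (-10i^4 - 32i^3 - 44i^2 - 20i - 4) = (i(-2i^4 - 3i^3 - 2i^2 + 4i - 1)) + (-10i^4 - 32i^3 - 44i^2 - 20i - 4).
Simplifying, A(i+1) = -(i + 1)(2i + 1)(i^3 + 5i^2 + 9i + 4) = -(i+1)(2(i+1) - 1)((i+1)^3 + 2(i+1)^2 + 2(i+1) - 1),
which is the closed form with m = i+1.
Hence, by induction on m, the claim holds for every m ≥ 1.

A(m) = -m(2m - 1)(m^3 + 2m^2 + 2m - 1)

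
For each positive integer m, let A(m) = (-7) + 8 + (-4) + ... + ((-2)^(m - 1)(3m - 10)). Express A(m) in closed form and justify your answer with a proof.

We claim A(m) = (-2)^m(-m + 3) - 3 for all m ≥ 1.
Base case (m = 1): A(1) = -7, and the closed form gives -7. They agree.
For the inductive step, assume it holds for an arbitrary k ≥ 1, so A(k) = (-2)^k(-k + 3) - 3.
Then A(k+1) = A(k) + ((-2)^k(3k - 7)) = ((-2)^k(-k + 3) - 3) + ((-2)^k(3k - 7)).
Simplifying, A(k+1) = 2(-2)^k·k - 4(-2)^k - 3 = (-2)^(k+1)(-(k+1) + 3) - 3,
which is the closed form with m = k+1.
This completes the induction.

A(m) = (-2)^m(-m + 3) - 3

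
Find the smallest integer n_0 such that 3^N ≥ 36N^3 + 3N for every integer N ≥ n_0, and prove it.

At N = 9: 19683 < 26271, so the inequality fails and n_0 ≥ 10. We prove 3^N ≥ 36N^3 + 3N for all N ≥ 10.
Base case (N = 10): 3^N = 59049 and 36N^3 + 3N = 36030, so 59049 ≥ 36030.
For the inductive step, assume it holds for an arbitrary k ≥ 10, so 3^k ≥ 36k^3 + 3k.
Then 3^(k + 1) = 3·(3^k) ≥ 3·(36k^3 + 3k).
Also, for k ≥ 10 we have 3·(36k^3 + 3k) ≥ 36(k+1)^3 + 3(k+1), since 3·(36k^3 + 3k) − (36(k+1)^3 + 3(k+1)) = 72k^3 - 108k^2 - 102k - 39, which is nonnegative for all k ≥ 10.
Combining, 3^(k + 1) ≥ 36(k+1)^3 + 3(k+1).
This completes the induction.
Hence the smallest such n_0 is 10.

n_0 = 10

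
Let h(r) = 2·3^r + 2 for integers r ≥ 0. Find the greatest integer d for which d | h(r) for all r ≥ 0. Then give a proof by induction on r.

d = 4

Computing the first values: h(0) = 4 and h(1) = 8; gcd(4, 8) = 4, so d ≤ 4.
We prove 4 | 2·3^r + 2 for all r ≥ 0 by induction on r.
For the base case r = 0: h(0) = 4 = 4·(1), so 4 | h(0).
Inductive step: assume the claim holds for r = i, i.e. 4 | h(i). Then
h(i+1) = 2·3^(i+1) + 2 = 3·(2·3^i + 2) - 4 = 3·h(i) - 4. The first term is divisible by 4 by the inductive hypothesis, and -4 is divisible by 4. Hence 4 | h(i+1).
This completes the induction.
Therefore the largest such d is 4.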